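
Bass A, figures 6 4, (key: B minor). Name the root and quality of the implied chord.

D major

The figures 6 4 indicate a triad in second inversion.
In second inversion the root lies a fourth above the bass: a fourth above A in B minor is D.
The chord tones are A, D, F#, giving D major.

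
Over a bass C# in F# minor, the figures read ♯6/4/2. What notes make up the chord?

A second above C# in this key is D.
A fourth above C# in this key is F#.
A sixth above C# in this key is A, raised to A# by the sharp.
Together with the bass C#, this spells D augmented major seventh in third inversion.

C#, D, F#, A#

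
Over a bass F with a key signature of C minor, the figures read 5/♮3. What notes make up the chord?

A third above F in this key is Ab, made natural (A) by the ♮ figure.
A fifth above F in this key is C.
Together with the bass F, this spells F major in root position.

F, A, C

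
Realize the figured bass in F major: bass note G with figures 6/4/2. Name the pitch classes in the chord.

G, A, C, E

A second above G in this key is A.
A fourth above G in this key is C.
A sixth above G in this key is E.
Together with the bass G, this spells A minor seventh in third inversion.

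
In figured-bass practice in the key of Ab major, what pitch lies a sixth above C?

Counting 5 letter steps above C lands on A; in Ab major, that letter is Ab.

Ab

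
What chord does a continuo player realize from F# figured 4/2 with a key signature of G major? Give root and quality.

G major seventh

The figures 4/2 indicate a seventh chord in third inversion.
In third inversion the root lies a second above the bass: a second above F# in G major is G.
The chord tones are F#, G, B, D, giving G major seventh.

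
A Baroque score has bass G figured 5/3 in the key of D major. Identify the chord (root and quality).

G major

The figures 5/3 indicate a triad in root position.
In root position the bass is the root, so the root is G.
The chord tones are G, B, D, giving G major.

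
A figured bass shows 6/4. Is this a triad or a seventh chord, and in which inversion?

Intervals of 6/4 above the bass form a triad; the bass is the fifth, so this is second inversion.

triad, second inversion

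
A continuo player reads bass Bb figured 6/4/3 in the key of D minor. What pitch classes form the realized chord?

Bb, D, E, G

A third above Bb in this key is D.
A fourth above Bb in this key is E.
A sixth above Bb in this key is G.
Together with the bass Bb, this spells E half-diminished seventh in second inversion.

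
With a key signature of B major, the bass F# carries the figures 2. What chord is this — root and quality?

The figures 2 indicate a seventh chord in third inversion.
In third inversion the root lies a second above the bass: a second above F# in B major is G#.
The chord tones are F#, G#, B, D#, giving G# minor seventh.

G# minor seventh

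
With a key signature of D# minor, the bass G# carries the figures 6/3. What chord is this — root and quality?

The figures 6/3 indicate a triad in first inversion.
In first inversion the root lies a sixth above the bass: a sixth above G# in D# minor is E#.
The chord tones are G#, B, E#, giving E# diminished.

E# diminished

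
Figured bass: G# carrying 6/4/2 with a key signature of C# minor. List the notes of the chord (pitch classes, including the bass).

G#, A, C#, E

A second above G# in this key is A.
A fourth above G# in this key is C#.
A sixth above G# in this key is E.
Together with the bass G#, this spells A major seventh in third inversion.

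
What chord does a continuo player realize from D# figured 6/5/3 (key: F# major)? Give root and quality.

The figures 6/5/3 indicate a seventh chord in first inversion.
In first inversion the root lies a sixth above the bass: a sixth above D# in F# major is B.
The chord tones are D#, F#, A#, B, giving B major seventh.

B major seventh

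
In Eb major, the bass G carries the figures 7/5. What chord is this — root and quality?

G minor seventh

The figures 7/5 indicate a seventh chord in root position.
In root position the bass is the root, so the root is G.
The chord tones are G, Bb, D, F, giving G minor seventh.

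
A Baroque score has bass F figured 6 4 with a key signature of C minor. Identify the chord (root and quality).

Bb major

The figures 6 4 indicate a triad in second inversion.
In second inversion the root lies a fourth above the bass: a fourth above F in C minor is Bb.
The chord tones are F, Bb, D, giving Bb major.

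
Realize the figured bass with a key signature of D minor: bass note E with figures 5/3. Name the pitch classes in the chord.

E, G, Bb

A third above E in this key is G.
A fifth above E in this key is Bb.
Together with the bass E, this spells E diminished in root position.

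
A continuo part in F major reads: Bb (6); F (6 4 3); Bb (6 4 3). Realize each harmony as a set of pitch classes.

Bb, D, G | F, A, Bb, D | Bb, D, E, G

Bb (6/3): Bb, D, G.
F (6/4/3): F, A, Bb, D.
Bb (6/4/3): Bb, D, E, G.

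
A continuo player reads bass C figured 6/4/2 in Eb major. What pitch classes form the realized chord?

C, D, F, Ab

A second above C in this key is D.
A fourth above C in this key is F.
A sixth above C in this key is Ab.
Together with the bass C, this spells D half-diminished seventh in third inversion.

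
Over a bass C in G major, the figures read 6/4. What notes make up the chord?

A fourth above C in this key is F#.
A sixth above C in this key is A.
Together with the bass C, this spells F# diminished in second inversion.

C, F#, A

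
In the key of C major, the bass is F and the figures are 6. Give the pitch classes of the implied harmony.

The written figures 6 are shorthand for 6/3: the 3 is implied.
A third above F in this key is A.
A sixth above F in this key is D.
Together with the bass F, this spells D minor in first inversion.

F, A, D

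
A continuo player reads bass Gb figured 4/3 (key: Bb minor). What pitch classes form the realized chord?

The written figures 4/3 are shorthand for 6/4/3: the 6 is implied.
A third above Gb in this key is Bb.
A fourth above Gb in this key is C.
A sixth above Gb in this key is Eb.
Together with the bass Gb, this spells C half-diminished seventh in second inversion.

Gb, Bb, C, Eb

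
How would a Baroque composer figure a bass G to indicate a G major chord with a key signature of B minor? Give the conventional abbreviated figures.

no figures

G is the root of G major, so the chord is in root position.
A triad in root position is figured 5/3, conventionally abbreviated (no figures — root-position triad).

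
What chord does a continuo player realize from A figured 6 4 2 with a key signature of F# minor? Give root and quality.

B minor seventh

The figures 6 4 2 indicate a seventh chord in third inversion.
In third inversion the root lies a second above the bass: a second above A in F# minor is B.
The chord tones are A, B, D, F#, giving B minor seventh.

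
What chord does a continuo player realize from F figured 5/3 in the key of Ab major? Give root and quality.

The figures 5/3 indicate a triad in root position.
In root position the bass is the root, so the root is F.
The chord tones are F, Ab, C, giving F minor.

F minor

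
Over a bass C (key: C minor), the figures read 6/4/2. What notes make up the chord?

A second above C in this key is D.
A fourth above C in this key is F.
A sixth above C in this key is Ab.
Together with the bass C, this spells D half-diminished seventh in third inversion.

C, D, F, Ab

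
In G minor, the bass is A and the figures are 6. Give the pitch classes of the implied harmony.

A, C, F

The written figures 6 are shorthand for 6/3: the 3 is implied.
A third above A in this key is C.
A sixth above A in this key is F.
Together with the bass A, this spells F major in first inversion.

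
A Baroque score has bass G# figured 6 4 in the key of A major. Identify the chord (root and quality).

C# minor

The figures 6 4 indicate a triad in second inversion.
In second inversion the root lies a fourth above the bass: a fourth above G# in A major is C#.
The chord tones are G#, C#, E, giving C# minor.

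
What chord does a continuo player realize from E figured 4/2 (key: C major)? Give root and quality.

The figures 4/2 indicate a seventh chord in third inversion.
In third inversion the root lies a second above the bass: a second above E in C major is F.
The chord tones are E, F, A, C, giving F major seventh.

F major seventh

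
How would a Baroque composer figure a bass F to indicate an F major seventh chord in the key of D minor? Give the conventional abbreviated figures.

F is the root of F major seventh, so the chord is in root position.
A seventh chord in root position is figured 7/5/3, conventionally abbreviated 7.

7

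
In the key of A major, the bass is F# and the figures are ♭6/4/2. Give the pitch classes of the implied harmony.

F#, G#, B, Db

A second above F# in this key is G#.
A fourth above F# in this key is B.
A sixth above F# in this key is D, lowered to Db by the flat.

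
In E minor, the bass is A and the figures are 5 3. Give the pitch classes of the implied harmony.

A, C, E

A third above A in this key is C.
A fifth above A in this key is E.
Together with the bass A, this spells A minor in root position.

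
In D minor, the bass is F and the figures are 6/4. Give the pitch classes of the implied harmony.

A fourth above F in this key is Bb.
A sixth above F in this key is D.
Together with the bass F, this spells Bb major in second inversion.

F, Bb, D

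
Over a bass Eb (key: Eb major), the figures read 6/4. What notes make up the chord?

A fourth above Eb in this key is Ab.
A sixth above Eb in this key is C.
Together with the bass Eb, this spells Ab major in second inversion.

Eb, Ab, C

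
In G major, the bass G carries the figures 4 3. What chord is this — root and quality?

The figures 4 3 indicate a seventh chord in second inversion.
In second inversion the root lies a fourth above the bass: a fourth above G in G major is C.
The chord tones are G, B, C, E, giving C major seventh.

C major seventh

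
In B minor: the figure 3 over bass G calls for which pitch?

Counting 2 letter steps above G lands on B; in B minor, that letter is B.

B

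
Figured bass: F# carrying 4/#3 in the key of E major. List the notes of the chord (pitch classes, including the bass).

F#, A#, B, D#

The written figures 4/#3 are shorthand for 6/4/3: the 6 is implied.
A third above F# in this key is A, raised to A# by the sharp.
A fourth above F# in this key is B.
A sixth above F# in this key is D#.
Together with the bass F#, this spells B major seventh in second inversion.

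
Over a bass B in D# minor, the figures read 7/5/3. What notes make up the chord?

B, D#, F#, A#

A third above B in this key is D#.
A fifth above B in this key is F#.
A seventh above B in this key is A#.
Together with the bass B, this spells B major seventh in root position.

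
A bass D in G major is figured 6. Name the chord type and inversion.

6 is shorthand for 6/3.
Intervals of 6/3 above the bass form a triad; the bass is the third, so this is first inversion.

triad, first inversion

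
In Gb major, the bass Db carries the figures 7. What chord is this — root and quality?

The figures 7 indicate a seventh chord in root position.
In root position the bass is the root, so the root is Db.
The chord tones are Db, F, Ab, Cb, giving Db dominant seventh.

Db dominant seventh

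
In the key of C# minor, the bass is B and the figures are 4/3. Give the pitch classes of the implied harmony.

B, D#, E, G#

The written figures 4/3 are shorthand for 6/4/3: the 6 is implied.
A third above B in this key is D#.
A fourth above B in this key is E.
A sixth above B in this key is G#.
Together with the bass B, this spells E major seventh in second inversion.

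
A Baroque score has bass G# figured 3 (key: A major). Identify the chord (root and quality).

The figures 3 indicate a triad in root position.
In root position the bass is the root, so the root is G#.
The chord tones are G#, B, D, giving G# diminished.

G# diminished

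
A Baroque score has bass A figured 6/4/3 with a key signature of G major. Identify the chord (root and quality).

D dominant seventh

The figures 6/4/3 indicate a seventh chord in second inversion.
In second inversion the root lies a fourth above the bass: a fourth above A in G major is D.
The chord tones are A, C, D, F#, giving D dominant seventh.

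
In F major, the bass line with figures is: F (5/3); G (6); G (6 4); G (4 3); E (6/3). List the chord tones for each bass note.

F, A, C | G, Bb, E | G, C, E | G, Bb, C, E | E, G, C

F (5/3): F, A, C.
G (6/3): G, Bb, E.
G (6/4): G, C, E.
G (6/4/3): G, Bb, C, E.
E (6/3): E, G, C.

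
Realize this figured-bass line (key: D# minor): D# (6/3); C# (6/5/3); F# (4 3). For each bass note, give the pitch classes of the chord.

D#, F#, B | C#, E#, G#, A# | F#, A#, B, D#

D# (6/3): D#, F#, B.
C# (6/5/3): C#, E#, G#, A#.
F# (6/4/3): F#, A#, B, D#.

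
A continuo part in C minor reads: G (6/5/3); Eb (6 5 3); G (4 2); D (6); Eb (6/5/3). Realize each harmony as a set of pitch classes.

G, Bb, D, Eb | Eb, G, Bb, C | G, Ab, C, Eb | D, F, Bb | Eb, G, Bb, C

G (6/5/3): G, Bb, D, Eb.
Eb (6/5/3): Eb, G, Bb, C.
G (6/4/2): G, Ab, C, Eb.
D (6/3): D, F, Bb.
Eb (6/5/3): Eb, G, Bb, C.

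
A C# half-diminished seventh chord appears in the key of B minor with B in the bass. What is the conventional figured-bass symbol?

B is the seventh of C# half-diminished seventh, so the chord is in third inversion.
A seventh chord in third inversion is figured 6/4/2, conventionally abbreviated 4/2.

4/2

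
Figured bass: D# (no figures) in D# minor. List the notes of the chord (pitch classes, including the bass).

An unfigured bass implies 5/3.
A third above D# in this key is F#.
A fifth above D# in this key is A#.
Together with the bass D#, this spells D# minor in root position.

D#, F#, A#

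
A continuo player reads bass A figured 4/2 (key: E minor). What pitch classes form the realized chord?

A, B, D, F#

The written figures 4/2 are shorthand for 6/4/2: the 6 is implied.
A second above A in this key is B.
A fourth above A in this key is D.
A sixth above A in this key is F#.
Together with the bass A, this spells B minor seventh in third inversion.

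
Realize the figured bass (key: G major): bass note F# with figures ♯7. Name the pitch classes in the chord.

The written figures ♯7 are shorthand for 7/5/3: the 5/3 are implied.
A third above F# in this key is A.
A fifth above F# in this key is C.
A seventh above F# in this key is E, raised to E# by the sharp.

F#, A, C, E#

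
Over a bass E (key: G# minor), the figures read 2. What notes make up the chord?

The written figures 2 are shorthand for 6/4/2: the 6/4 are implied.
A second above E in this key is F#.
A fourth above E in this key is A#.
A sixth above E in this key is C#.
Together with the bass E, this spells F# dominant seventh in third inversion.

E, F#, A#, C#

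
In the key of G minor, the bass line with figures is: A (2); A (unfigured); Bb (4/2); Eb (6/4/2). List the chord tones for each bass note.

A, Bb, D, F | A, C, Eb | Bb, C, Eb, G | Eb, F, A, C

A (6/4/2): A, Bb, D, F.
A (5/3): A, C, Eb.
Bb (6/4/2): Bb, C, Eb, G.
Eb (6/4/2): Eb, F, A, C.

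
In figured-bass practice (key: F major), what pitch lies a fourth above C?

Counting 3 letter steps above C lands on F; in F major, that letter is F.

F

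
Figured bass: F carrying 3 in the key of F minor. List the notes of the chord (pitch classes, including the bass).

The written figures 3 are shorthand for 5/3: the 5 is implied.
A third above F in this key is Ab.
A fifth above F in this key is C.
Together with the bass F, this spells F minor in root position.

F, Ab, C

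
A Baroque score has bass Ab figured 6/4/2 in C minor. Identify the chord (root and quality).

The figures 6/4/2 indicate a seventh chord in third inversion.
In third inversion the root lies a second above the bass: a second above Ab in C minor is Bb.
The chord tones are Ab, Bb, D, F, giving Bb dominant seventh.

Bb dominant seventh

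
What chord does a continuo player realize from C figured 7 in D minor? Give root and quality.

C dominant seventh

The figures 7 indicate a seventh chord in root position.
In root position the bass is the root, so the root is C.
The chord tones are C, E, G, Bb, giving C dominant seventh.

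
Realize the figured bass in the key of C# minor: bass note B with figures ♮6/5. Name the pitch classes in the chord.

B, D#, F#, G

The written figures ♮6/5 are shorthand for 6/5/3: the 3 is implied.
A third above B in this key is D#.
A fifth above B in this key is F#.
A sixth above B in this key is G#, made natural (G) by the ♮ figure.
Together with the bass B, this spells G augmented major seventh in first inversion.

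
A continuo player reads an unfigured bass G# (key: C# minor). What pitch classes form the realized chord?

G#, B, D#

An unfigured bass implies 5/3.
A third above G# in this key is B.
A fifth above G# in this key is D#.
Together with the bass G#, this spells G# minor in root position.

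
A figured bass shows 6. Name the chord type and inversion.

6 is shorthand for 6/3.
Intervals of 6/3 above the bass form a triad; the bass is the third, so this is first inversion.

triad, first inversion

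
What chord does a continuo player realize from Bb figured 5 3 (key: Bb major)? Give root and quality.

The figures 5 3 indicate a triad in root position.
In root position the bass is the root, so the root is Bb.
The chord tones are Bb, D, F, giving Bb major.

Bb major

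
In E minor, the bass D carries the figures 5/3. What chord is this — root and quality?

The figures 5/3 indicate a triad in root position.
In root position the bass is the root, so the root is D.
The chord tones are D, F#, A, giving D major.

D major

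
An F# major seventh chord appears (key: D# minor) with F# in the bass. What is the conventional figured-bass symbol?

F# is the root of F# major seventh, so the chord is in root position.
A seventh chord in root position is figured 7/5/3, conventionally abbreviated 7.

7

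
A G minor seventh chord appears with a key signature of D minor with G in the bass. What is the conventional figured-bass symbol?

G is the root of G minor seventh, so the chord is in root position.
A seventh chord in root position is figured 7/5/3, conventionally abbreviated 7.

7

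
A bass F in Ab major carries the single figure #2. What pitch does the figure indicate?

Counting 1 letter step above F lands on G; in Ab major, that letter is G.
The #2 figure raises it a semitone, giving G#.

G#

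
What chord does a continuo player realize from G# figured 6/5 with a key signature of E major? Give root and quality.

The figures 6/5 indicate a seventh chord in first inversion.
In first inversion the root lies a sixth above the bass: a sixth above G# in E major is E.
The chord tones are G#, B, D#, E, giving E major seventh.

E major seventh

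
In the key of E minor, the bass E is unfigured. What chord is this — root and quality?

An unfigured bass indicates a triad in root position.
In root position the bass is the root, so the root is E.
The chord tones are E, G, B, giving E minor.

E minor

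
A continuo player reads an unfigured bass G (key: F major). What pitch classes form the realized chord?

G, Bb, D

An unfigured bass implies 5/3.
A third above G in this key is Bb.
A fifth above G in this key is D.
Together with the bass G, this spells G minor in root position.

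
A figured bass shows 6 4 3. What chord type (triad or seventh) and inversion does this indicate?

Intervals of 6/4/3 above the bass form a seventh chord; the bass is the fifth, so this is second inversion.

seventh chord, second inversion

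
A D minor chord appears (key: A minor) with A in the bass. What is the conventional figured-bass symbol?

6/4

A is the fifth of D minor, so the chord is in second inversion.
A triad in second inversion is figured 6/4, conventionally abbreviated 6/4.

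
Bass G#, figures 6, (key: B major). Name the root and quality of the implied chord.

The figures 6 indicate a triad in first inversion.
In first inversion the root lies a sixth above the bass: a sixth above G# in B major is E.
The chord tones are G#, B, E, giving E major.

E major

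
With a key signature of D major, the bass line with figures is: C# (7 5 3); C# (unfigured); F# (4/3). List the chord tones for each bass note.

C#, E, G, B | C#, E, G | F#, A, B, D

C# (7/5/3): C#, E, G, B.
C# (5/3): C#, E, G.
F# (6/4/3): F#, A, B, D.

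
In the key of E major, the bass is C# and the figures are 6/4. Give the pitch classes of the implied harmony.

C#, F#, A

A fourth above C# in this key is F#.
A sixth above C# in this key is A.
Together with the bass C#, this spells F# minor in second inversion.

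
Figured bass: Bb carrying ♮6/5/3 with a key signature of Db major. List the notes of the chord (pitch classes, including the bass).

A third above Bb in this key is Db.
A fifth above Bb in this key is F.
A sixth above Bb in this key is Gb, made natural (G) by the ♮ figure.
Together with the bass Bb, this spells G half-diminished seventh in first inversion.

Bb, Db, F, G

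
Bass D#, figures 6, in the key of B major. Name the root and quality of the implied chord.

The figures 6 indicate a triad in first inversion.
In first inversion the root lies a sixth above the bass: a sixth above D# in B major is B.
The chord tones are D#, F#, B, giving B major.

B major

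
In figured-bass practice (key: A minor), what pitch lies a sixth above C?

A

Counting 5 letter steps above C lands on A; in A minor, that letter is A.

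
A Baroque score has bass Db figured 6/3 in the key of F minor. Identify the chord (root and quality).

The figures 6/3 indicate a triad in first inversion.
In first inversion the root lies a sixth above the bass: a sixth above Db in F minor is Bb.
The chord tones are Db, F, Bb, giving Bb minor.

Bb minor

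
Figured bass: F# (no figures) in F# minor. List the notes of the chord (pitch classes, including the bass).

An unfigured bass implies 5/3.
A third above F# in this key is A.
A fifth above F# in this key is C#.
Together with the bass F#, this spells F# minor in root position.

F#, A, C#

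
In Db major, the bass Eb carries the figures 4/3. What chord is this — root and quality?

The figures 4/3 indicate a seventh chord in second inversion.
In second inversion the root lies a fourth above the bass: a fourth above Eb in Db major is Ab.
The chord tones are Eb, Gb, Ab, C, giving Ab dominant seventh.

Ab dominant seventh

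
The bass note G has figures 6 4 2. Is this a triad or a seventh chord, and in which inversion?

Intervals of 6/4/2 above the bass form a seventh chord; the bass is the seventh, so this is third inversion.

seventh chord, third inversion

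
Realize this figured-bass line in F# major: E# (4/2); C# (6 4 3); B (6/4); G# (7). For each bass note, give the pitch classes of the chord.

E#, F#, A#, C# | C#, E#, F#, A# | B, E#, G# | G#, B, D#, F#

E# (6/4/2): E#, F#, A#, C#.
C# (6/4/3): C#, E#, F#, A#.
B (6/4): B, E#, G#.
G# (7/5/3): G#, B, D#, F#.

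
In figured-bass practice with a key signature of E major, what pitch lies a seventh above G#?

Counting 6 letter steps above G# lands on F; in E major, that letter is F#.

F#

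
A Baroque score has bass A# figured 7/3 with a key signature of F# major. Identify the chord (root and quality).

A# minor seventh

The figures 7/3 indicate a seventh chord in root position.
In root position the bass is the root, so the root is A#.
The chord tones are A#, C#, E#, G#, giving A# minor seventh.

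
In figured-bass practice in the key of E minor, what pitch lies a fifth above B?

Counting 4 letter steps above B lands on F; in E minor, that letter is F#.

F#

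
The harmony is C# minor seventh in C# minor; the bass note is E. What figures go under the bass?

E is the third of C# minor seventh, so the chord is in first inversion.
A seventh chord in first inversion is figured 6/5/3, conventionally abbreviated 6/5.

6/5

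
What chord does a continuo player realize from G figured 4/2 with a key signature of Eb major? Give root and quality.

Ab major seventh

The figures 4/2 indicate a seventh chord in third inversion.
In third inversion the root lies a second above the bass: a second above G in Eb major is Ab.
The chord tones are G, Ab, C, Eb, giving Ab major seventh.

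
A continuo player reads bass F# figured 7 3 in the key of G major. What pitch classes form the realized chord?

F#, A, C, E

The written figures 7 3 are shorthand for 7/5/3: the 5 is implied.
A third above F# in this key is A.
A fifth above F# in this key is C.
A seventh above F# in this key is E.
Together with the bass F#, this spells F# half-diminished seventh in root position.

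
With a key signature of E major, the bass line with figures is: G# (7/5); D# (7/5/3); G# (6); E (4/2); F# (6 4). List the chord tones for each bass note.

G#, B, D#, F# | D#, F#, A, C# | G#, B, E | E, F#, A, C# | F#, B, D#

G# (7/5/3): G#, B, D#, F#.
D# (7/5/3): D#, F#, A, C#.
G# (6/3): G#, B, E.
E (6/4/2): E, F#, A, C#.
F# (6/4): F#, B, D#.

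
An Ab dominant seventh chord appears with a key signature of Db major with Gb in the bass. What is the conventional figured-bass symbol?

4/2

Gb is the seventh of Ab dominant seventh, so the chord is in third inversion.
A seventh chord in third inversion is figured 6/4/2, conventionally abbreviated 4/2.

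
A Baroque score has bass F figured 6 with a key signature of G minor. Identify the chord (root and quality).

D minor

The figures 6 indicate a triad in first inversion.
In first inversion the root lies a sixth above the bass: a sixth above F in G minor is D.
The chord tones are F, A, D, giving D minor.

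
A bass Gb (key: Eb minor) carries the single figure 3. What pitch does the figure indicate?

Bb

Counting 2 letter steps above Gb lands on B; in Eb minor, that letter is Bb.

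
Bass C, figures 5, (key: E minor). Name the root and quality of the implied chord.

The figures 5 indicate a triad in root position.
In root position the bass is the root, so the root is C.
The chord tones are C, E, G, giving C major.

C major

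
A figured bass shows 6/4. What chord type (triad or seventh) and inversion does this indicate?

Intervals of 6/4 above the bass form a triad; the bass is the fifth, so this is second inversion.

triad, second inversion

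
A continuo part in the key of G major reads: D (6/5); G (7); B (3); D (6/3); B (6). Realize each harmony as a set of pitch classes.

D (6/5/3): D, F#, A, B.
G (7/5/3): G, B, D, F#.
B (5/3): B, D, F#.
D (6/3): D, F#, B.
B (6/3): B, D, G.

D, F#, A, B | G, B, D, F# | B, D, F# | D, F#, B | B, D, G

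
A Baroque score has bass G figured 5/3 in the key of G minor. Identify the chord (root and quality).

G minor

The figures 5/3 indicate a triad in root position.
In root position the bass is the root, so the root is G.
The chord tones are G, Bb, D, giving G minor.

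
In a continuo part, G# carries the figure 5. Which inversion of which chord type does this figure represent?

triad, root position

5 is shorthand for 5/3.
Intervals of 5/3 above the bass form a triad; the bass is the root, so this is root position.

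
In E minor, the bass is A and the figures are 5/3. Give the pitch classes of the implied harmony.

A third above A in this key is C.
A fifth above A in this key is E.
Together with the bass A, this spells A minor in root position.

A, C, E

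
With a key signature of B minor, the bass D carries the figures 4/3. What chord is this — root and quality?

The figures 4/3 indicate a seventh chord in second inversion.
In second inversion the root lies a fourth above the bass: a fourth above D in B minor is G.
The chord tones are D, F#, G, B, giving G major seventh.

G major seventh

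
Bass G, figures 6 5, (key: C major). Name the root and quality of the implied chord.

The figures 6 5 indicate a seventh chord in first inversion.
In first inversion the root lies a sixth above the bass: a sixth above G in C major is E.
The chord tones are G, B, D, E, giving E minor seventh.

E minor seventh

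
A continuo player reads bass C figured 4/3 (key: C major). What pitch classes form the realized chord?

The written figures 4/3 are shorthand for 6/4/3: the 6 is implied.
A third above C in this key is E.
A fourth above C in this key is F.
A sixth above C in this key is A.
Together with the bass C, this spells F major seventh in second inversion.

C, E, F, A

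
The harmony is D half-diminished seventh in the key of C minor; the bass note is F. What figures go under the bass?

F is the third of D half-diminished seventh, so the chord is in first inversion.
A seventh chord in first inversion is figured 6/5/3, conventionally abbreviated 6/5.

6/5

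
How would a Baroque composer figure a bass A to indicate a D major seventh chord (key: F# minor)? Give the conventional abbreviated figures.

4/3

A is the fifth of D major seventh, so the chord is in second inversion.
A seventh chord in second inversion is figured 6/4/3, conventionally abbreviated 4/3.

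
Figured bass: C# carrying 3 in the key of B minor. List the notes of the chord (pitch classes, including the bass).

C#, E, G

The written figures 3 are shorthand for 5/3: the 5 is implied.
A third above C# in this key is E.
A fifth above C# in this key is G.
Together with the bass C#, this spells C# diminished in root position.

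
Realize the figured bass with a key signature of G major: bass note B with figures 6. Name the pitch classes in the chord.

The written figures 6 are shorthand for 6/3: the 3 is implied.
A third above B in this key is D.
A sixth above B in this key is G.
Together with the bass B, this spells G major in first inversion.

B, D, G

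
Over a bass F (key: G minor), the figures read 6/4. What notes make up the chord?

A fourth above F in this key is Bb.
A sixth above F in this key is D.
Together with the bass F, this spells Bb major in second inversion.

F, Bb, D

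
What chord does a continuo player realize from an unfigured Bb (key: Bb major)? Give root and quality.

An unfigured bass indicates a triad in root position.
In root position the bass is the root, so the root is Bb.
The chord tones are Bb, D, F, giving Bb major.

Bb major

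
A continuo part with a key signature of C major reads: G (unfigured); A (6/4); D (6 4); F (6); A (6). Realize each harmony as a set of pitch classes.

G, B, D | A, D, F | D, G, B | F, A, D | A, C, F

G (5/3): G, B, D.
A (6/4): A, D, F.
D (6/4): D, G, B.
F (6/3): F, A, D.
A (6/3): A, C, F.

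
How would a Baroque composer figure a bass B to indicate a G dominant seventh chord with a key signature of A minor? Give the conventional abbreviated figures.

6/5

B is the third of G dominant seventh, so the chord is in first inversion.
A seventh chord in first inversion is figured 6/5/3, conventionally abbreviated 6/5.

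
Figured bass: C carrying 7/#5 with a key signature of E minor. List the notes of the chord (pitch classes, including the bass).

The written figures 7/#5 are shorthand for 7/5/3: the 3 is implied.
A third above C in this key is E.
A fifth above C in this key is G, raised to G# by the sharp.
A seventh above C in this key is B.
Together with the bass C, this spells C augmented major seventh in root position.

C, E, G#, B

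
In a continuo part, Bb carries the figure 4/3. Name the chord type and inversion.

4/3 is shorthand for 6/4/3.
Intervals of 6/4/3 above the bass form a seventh chord; the bass is the fifth, so this is second inversion.

seventh chord, second inversion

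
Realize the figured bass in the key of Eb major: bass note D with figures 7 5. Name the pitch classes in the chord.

The written figures 7 5 are shorthand for 7/5/3: the 3 is implied.
A third above D in this key is F.
A fifth above D in this key is Ab.
A seventh above D in this key is C.
Together with the bass D, this spells D half-diminished seventh in root position.

D, F, Ab, C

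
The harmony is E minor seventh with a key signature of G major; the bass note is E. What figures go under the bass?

7

E is the root of E minor seventh, so the chord is in root position.
A seventh chord in root position is figured 7/5/3, conventionally abbreviated 7.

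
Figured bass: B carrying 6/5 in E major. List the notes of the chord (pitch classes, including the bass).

The written figures 6/5 are shorthand for 6/5/3: the 3 is implied.
A third above B in this key is D#.
A fifth above B in this key is F#.
A sixth above B in this key is G#.
Together with the bass B, this spells G# minor seventh in first inversion.

B, D#, F#, G#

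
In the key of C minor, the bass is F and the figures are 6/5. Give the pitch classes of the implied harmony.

F, Ab, C, D

The written figures 6/5 are shorthand for 6/5/3: the 3 is implied.
A third above F in this key is Ab.
A fifth above F in this key is C.
A sixth above F in this key is D.
Together with the bass F, this spells D half-diminished seventh in first inversion.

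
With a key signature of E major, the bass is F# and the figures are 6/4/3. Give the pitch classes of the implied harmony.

A third above F# in this key is A.
A fourth above F# in this key is B.
A sixth above F# in this key is D#.
Together with the bass F#, this spells B dominant seventh in second inversion.

F#, A, B, D#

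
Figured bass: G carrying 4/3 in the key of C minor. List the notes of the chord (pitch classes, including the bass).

The written figures 4/3 are shorthand for 6/4/3: the 6 is implied.
A third above G in this key is Bb.
A fourth above G in this key is C.
A sixth above G in this key is Eb.
Together with the bass G, this spells C minor seventh in second inversion.

G, Bb, C, Eb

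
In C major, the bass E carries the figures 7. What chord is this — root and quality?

E minor seventh

The figures 7 indicate a seventh chord in root position.
In root position the bass is the root, so the root is E.
The chord tones are E, G, B, D, giving E minor seventh.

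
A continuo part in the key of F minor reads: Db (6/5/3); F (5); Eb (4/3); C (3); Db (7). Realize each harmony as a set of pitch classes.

Db (6/5/3): Db, F, Ab, Bb.
F (5/3): F, Ab, C.
Eb (6/4/3): Eb, G, Ab, C.
C (5/3): C, Eb, G.
Db (7/5/3): Db, F, Ab, C.

Db, F, Ab, Bb | F, Ab, C | Eb, G, Ab, C | C, Eb, G | Db, F, Ab, C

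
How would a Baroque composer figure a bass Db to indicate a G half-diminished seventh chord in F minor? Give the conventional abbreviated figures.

4/3

Db is the fifth of G half-diminished seventh, so the chord is in second inversion.
A seventh chord in second inversion is figured 6/4/3, conventionally abbreviated 4/3.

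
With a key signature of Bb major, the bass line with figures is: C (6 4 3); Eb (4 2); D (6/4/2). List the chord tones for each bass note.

C, Eb, F, A | Eb, F, A, C | D, Eb, G, Bb

C (6/4/3): C, Eb, F, A.
Eb (6/4/2): Eb, F, A, C.
D (6/4/2): D, Eb, G, Bb.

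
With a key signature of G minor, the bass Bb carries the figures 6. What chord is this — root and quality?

G minor

The figures 6 indicate a triad in first inversion.
In first inversion the root lies a sixth above the bass: a sixth above Bb in G minor is G.
The chord tones are Bb, D, G, giving G minor.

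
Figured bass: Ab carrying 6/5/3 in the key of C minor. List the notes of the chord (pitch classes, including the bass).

A third above Ab in this key is C.
A fifth above Ab in this key is Eb.
A sixth above Ab in this key is F.
Together with the bass Ab, this spells F minor seventh in first inversion.

Ab, C, Eb, F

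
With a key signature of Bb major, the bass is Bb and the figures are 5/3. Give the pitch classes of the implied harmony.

A third above Bb in this key is D.
A fifth above Bb in this key is F.
Together with the bass Bb, this spells Bb major in root position.

Bb, D, F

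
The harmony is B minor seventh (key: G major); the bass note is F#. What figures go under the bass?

F# is the fifth of B minor seventh, so the chord is in second inversion.
A seventh chord in second inversion is figured 6/4/3, conventionally abbreviated 4/3.

4/3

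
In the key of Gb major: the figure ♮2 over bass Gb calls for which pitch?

Counting 1 letter step above Gb lands on A; in Gb major, that letter is Ab.
The ♮2 figure makes it natural, giving A.

A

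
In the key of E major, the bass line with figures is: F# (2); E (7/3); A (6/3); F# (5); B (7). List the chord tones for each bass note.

F#, G#, B, D# | E, G#, B, D# | A, C#, F# | F#, A, C# | B, D#, F#, A

F# (6/4/2): F#, G#, B, D#.
E (7/5/3): E, G#, B, D#.
A (6/3): A, C#, F#.
F# (5/3): F#, A, C#.
B (7/5/3): B, D#, F#, A.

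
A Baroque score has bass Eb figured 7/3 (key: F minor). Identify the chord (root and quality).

The figures 7/3 indicate a seventh chord in root position.
In root position the bass is the root, so the root is Eb.
The chord tones are Eb, G, Bb, Db, giving Eb dominant seventh.

Eb dominant seventh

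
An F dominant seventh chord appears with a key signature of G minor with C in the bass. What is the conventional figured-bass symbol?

C is the fifth of F dominant seventh, so the chord is in second inversion.
A seventh chord in second inversion is figured 6/4/3, conventionally abbreviated 4/3.

4/3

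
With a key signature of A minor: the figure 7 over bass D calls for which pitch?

Counting 6 letter steps above D lands on C; in A minor, that letter is C.

C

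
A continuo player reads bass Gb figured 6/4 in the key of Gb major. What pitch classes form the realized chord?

Gb, Cb, Eb

A fourth above Gb in this key is Cb.
A sixth above Gb in this key is Eb.
Together with the bass Gb, this spells Cb major in second inversion.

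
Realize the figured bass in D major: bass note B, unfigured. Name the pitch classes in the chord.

B, D, F#

An unfigured bass implies 5/3.
A third above B in this key is D.
A fifth above B in this key is F#.
Together with the bass B, this spells B minor in root position.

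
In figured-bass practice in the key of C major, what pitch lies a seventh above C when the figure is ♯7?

B#

Counting 6 letter steps above C lands on B; in C major, that letter is B.
The #7 figure raises it a semitone, giving B#.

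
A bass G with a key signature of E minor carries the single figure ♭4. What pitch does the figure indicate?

Counting 3 letter steps above G lands on C; in E minor, that letter is C.
The b4 figure lowers it a semitone, giving Cb.

Cb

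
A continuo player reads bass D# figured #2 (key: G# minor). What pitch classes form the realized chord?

The written figures #2 are shorthand for 6/4/2: the 6/4 are implied.
A second above D# in this key is E, raised to E# by the sharp.
A fourth above D# in this key is G#.
A sixth above D# in this key is B.
Together with the bass D#, this spells E# half-diminished seventh in third inversion.

D#, E#, G#, B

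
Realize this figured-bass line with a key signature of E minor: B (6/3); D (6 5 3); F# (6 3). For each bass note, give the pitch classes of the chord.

B, D, G | D, F#, A, B | F#, A, D

B (6/3): B, D, G.
D (6/5/3): D, F#, A, B.
F# (6/3): F#, A, D.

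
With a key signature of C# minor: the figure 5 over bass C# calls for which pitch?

G#

Counting 4 letter steps above C# lands on G; in C# minor, that letter is G#.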